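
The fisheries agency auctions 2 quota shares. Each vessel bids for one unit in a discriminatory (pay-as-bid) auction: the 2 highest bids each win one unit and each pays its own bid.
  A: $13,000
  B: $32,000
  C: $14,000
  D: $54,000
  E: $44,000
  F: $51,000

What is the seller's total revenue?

Bids ranked high→low: 54,000 (D), 51,000 (F), 44,000 (E), 32,000 (B), …
The 2 highest are D, F.
Total revenue = 54,000 + 51,000 = $105,000.

Total revenue: $105,000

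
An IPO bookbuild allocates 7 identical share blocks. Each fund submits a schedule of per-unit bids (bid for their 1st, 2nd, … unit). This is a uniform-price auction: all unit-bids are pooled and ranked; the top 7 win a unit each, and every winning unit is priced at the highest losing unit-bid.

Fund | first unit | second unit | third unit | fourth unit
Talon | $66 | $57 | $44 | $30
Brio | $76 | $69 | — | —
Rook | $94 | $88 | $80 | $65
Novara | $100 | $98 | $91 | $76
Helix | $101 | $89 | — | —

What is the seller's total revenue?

Total revenue: $560

All unit-bids, highest first — top 7: 101 (Helix-1), 100 (Novara-1), 98 (Novara-2), 94 (Rook-1), 91 (Novara-3), 89 (Helix-2), 88 (Rook-2)
First bid not allocated: $80.
Allocation: Helix 2, Novara 3, Rook 2. Every unit priced at $80.
Revenue = 7 × 80 = $560.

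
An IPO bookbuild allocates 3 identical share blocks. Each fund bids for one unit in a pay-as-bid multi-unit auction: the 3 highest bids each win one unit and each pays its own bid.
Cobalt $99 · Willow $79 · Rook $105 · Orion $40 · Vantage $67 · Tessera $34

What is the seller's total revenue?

Total revenue: $283

Bids ranked high→low: 105 (Rook), 99 (Cobalt), 79 (Willow), 67 (Vantage), 40 (Orion), …
Winners (3 units): Rook, Cobalt, Willow.
Total revenue = 105 + 99 + 79 = $283.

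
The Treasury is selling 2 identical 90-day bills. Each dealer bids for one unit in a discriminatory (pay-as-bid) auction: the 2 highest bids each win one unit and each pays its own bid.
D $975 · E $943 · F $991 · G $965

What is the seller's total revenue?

Bids ranked high→low: 991 (F), 975 (D), 965 (G), 943 (E)
The 2 highest are F, D.
Total revenue = 991 + 975 = $1,966.

Total revenue: $1,966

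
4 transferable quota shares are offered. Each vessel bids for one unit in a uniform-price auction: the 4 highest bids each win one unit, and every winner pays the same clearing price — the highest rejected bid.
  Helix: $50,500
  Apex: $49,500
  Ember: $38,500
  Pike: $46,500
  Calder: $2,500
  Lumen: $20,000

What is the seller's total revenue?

Sorting: 50,500 (Helix), 49,500 (Apex), 46,500 (Pike), 38,500 (Ember), 20,000 (Lumen), 2,500 (Calder)
Top 4: Helix, Apex, Pike, Ember.
First losing bid is Lumen's $20,000, which sets the uniform price.
Total revenue = 4 × $20,000 = $80,000.

Total revenue: $80,000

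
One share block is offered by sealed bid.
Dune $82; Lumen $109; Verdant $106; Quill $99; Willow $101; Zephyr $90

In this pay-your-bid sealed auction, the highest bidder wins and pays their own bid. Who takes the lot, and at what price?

Rule: the highest bidder wins and pays their own bid.
Bids in order: 109 (Lumen) > 106 (Verdant) > 101 (Willow) > 99 (Quill) > 90 (Zephyr) > 82 (Dune)
Lumen is highest → pays own bid, $109.

Lumen pays $109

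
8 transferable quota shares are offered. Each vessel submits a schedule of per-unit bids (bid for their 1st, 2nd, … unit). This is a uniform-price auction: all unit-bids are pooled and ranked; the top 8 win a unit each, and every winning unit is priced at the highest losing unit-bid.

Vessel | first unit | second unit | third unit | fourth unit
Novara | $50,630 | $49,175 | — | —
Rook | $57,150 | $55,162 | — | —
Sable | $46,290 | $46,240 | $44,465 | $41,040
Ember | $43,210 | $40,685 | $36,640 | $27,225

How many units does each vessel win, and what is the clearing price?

Ember 1, Novara 2, Rook 2, Sable 3; clearing price $41,040

Merging the schedules and taking the best 8: 57,150 (Rook-1), 55,162 (Rook-2), 50,630 (Novara-1), 49,175 (Novara-2), 46,290 (Sable-1), 46,240 (Sable-2), 44,465 (Sable-3), 43,210 (Ember-1)
First bid not allocated: $41,040.
Allocation: Ember 1, Novara 2, Rook 2, Sable 3.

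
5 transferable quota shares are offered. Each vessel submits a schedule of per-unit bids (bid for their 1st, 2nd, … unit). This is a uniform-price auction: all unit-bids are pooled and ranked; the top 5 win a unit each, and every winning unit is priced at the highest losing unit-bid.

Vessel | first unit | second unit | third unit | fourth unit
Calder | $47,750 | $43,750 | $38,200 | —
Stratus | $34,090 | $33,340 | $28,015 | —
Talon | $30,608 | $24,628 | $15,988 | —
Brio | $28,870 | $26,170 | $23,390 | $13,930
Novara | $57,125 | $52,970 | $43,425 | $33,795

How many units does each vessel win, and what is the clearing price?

Merging the schedules and taking the best 5: 57,125 (Novara-1), 52,970 (Novara-2), 47,750 (Calder-1), 43,750 (Calder-2), 43,425 (Novara-3)
The (k+1)-th unit-bid is $38,200.
Allocation: Calder 2, Novara 3.

Calder 2, Novara 3; clearing price $38,200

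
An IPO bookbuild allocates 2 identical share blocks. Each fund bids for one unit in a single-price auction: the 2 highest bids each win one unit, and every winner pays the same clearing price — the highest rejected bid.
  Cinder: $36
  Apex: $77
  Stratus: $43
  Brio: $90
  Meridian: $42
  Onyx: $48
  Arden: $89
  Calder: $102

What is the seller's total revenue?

Total revenue: $178

Bids ranked high→low: 102 (Calder), 90 (Brio), 89 (Arden), 77 (Apex), …
The 2 highest are Calder, Brio.
Highest unsuccessful bid: $89 → clearing price.
Total revenue = 2 × $89 = $178.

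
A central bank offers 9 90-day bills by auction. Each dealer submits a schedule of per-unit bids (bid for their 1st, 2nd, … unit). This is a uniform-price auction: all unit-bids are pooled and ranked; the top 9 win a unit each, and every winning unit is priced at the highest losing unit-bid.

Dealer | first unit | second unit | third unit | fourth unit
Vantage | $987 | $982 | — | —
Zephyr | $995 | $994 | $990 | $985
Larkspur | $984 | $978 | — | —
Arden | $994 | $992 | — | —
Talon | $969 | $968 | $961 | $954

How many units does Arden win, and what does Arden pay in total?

Merging the schedules and taking the best 9: 995 (Zephyr-1), 994 (Zephyr-2), 994 (Arden-1), 992 (Arden-2), 990 (Zephyr-3), 987 (Vantage-1), 985 (Zephyr-4), 984 (Larkspur-1), 982 (Vantage-2)
First bid not allocated: $978.
Arden wins 2 unit(s) at $978 each.

Arden: 2 units, pays $1,956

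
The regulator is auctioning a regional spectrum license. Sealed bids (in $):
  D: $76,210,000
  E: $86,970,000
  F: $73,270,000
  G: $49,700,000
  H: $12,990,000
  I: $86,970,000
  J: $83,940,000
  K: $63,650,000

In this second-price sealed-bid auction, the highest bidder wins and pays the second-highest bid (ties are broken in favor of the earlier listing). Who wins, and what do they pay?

Rule: the highest bidder wins and pays the second-highest bid.
Bids in order: 86,970,000 (E) > 86,970,000 (I) > 83,940,000 (J) > 76,210,000 (D) > 73,270,000 (F) > 63,650,000 (K) > …
E and I tie at $86,970,000; tie-break gives it to E.
Second-price: E pays I's bid of $86,970,000.

E pays $86,970,000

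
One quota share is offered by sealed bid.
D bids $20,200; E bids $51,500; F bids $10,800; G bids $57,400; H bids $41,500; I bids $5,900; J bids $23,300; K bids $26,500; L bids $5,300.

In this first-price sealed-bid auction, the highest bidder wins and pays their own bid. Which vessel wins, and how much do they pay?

Rule: the highest bidder wins and pays their own bid.
Sorting bids: 57,400 (G) > 51,500 (E) > 41,500 (H) > 26,500 (K) > 23,300 (J) > 20,200 (D) > …
G has the highest bid and pays exactly that: $57,400.

G pays $57,400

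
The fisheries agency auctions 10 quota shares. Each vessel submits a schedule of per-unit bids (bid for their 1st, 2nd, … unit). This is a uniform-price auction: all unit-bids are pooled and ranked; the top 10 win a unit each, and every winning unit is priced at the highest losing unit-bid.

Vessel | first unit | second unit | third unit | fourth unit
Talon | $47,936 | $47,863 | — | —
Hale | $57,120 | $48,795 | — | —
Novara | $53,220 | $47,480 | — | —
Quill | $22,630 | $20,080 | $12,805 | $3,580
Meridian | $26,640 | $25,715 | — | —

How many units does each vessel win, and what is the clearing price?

Hale 2, Meridian 2, Novara 2, Quill 2, Talon 2; clearing price $12,805

All unit-bids, highest first — top 10: 57,120 (Hale-1), 53,220 (Novara-1), 48,795 (Hale-2), 47,936 (Talon-1), 47,863 (Talon-2), 47,480 (Novara-2), 26,640 (Meridian-1), 25,715 (Meridian-2), 22,630 (Quill-1), 20,080 (Quill-2)
First bid not allocated: $12,805.
Allocation: Hale 2, Meridian 2, Novara 2, Quill 2, Talon 2.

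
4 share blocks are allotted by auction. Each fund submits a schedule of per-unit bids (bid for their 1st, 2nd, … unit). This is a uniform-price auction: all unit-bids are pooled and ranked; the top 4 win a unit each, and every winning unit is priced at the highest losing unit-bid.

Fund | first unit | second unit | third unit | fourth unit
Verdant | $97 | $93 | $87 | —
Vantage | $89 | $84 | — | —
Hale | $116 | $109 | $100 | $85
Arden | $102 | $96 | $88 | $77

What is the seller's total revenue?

Total revenue: $388

All unit-bids, highest first — top 4: 116 (Hale-1), 109 (Hale-2), 102 (Arden-1), 100 (Hale-3)
The (k+1)-th unit-bid is $97.
Allocation: Arden 1, Hale 3. Every unit priced at $97.
Revenue = 4 × 97 = $388.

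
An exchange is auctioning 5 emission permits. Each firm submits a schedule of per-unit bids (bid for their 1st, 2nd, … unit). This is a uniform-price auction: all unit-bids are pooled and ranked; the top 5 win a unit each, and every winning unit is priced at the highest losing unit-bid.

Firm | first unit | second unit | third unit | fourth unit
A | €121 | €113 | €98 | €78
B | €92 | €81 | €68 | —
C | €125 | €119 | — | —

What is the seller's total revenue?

Total revenue: €460

Pooled unit-bids ranked (top 5): 125 (C-1), 121 (A-1), 119 (C-2), 113 (A-2), 98 (A-3)
First bid not allocated: €92.
Allocation: A 3, C 2. Every unit priced at €92.
Revenue = 5 × 92 = €460.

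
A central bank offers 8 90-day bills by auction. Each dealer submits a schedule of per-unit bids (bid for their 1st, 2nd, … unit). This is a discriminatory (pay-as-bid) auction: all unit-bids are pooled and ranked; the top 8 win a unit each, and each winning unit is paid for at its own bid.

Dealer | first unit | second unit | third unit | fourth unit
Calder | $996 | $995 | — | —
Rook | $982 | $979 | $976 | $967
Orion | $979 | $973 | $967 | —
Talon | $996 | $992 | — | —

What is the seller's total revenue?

Total revenue: $7,895

Merging the schedules and taking the best 8: 996 (Calder-1), 996 (Talon-1), 995 (Calder-2), 992 (Talon-2), 982 (Rook-1), 979 (Rook-2), 979 (Orion-1), 976 (Rook-3)
Next rejected bid: $973 (not a price — pay-as-bid).
Each winning unit pays its own bid.
Revenue = 996 + 996 + 995 + 992 + 982 + 979 + 979 + 976 = $7,895.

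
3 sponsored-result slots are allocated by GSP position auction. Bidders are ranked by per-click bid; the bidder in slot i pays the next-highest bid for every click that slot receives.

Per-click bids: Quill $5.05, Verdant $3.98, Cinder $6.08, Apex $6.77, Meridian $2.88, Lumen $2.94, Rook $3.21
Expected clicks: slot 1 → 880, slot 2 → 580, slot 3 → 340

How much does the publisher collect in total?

Per-click bids in order: $6.77 (Apex) > $6.08 (Cinder) > $5.05 (Quill) > $3.98 (Verdant) > …
Slot 1: Apex pays $6.08 × 880 = $5350.40
Slot 2: Cinder pays $5.05 × 580 = $2929.00
Slot 3: Quill pays $3.98 × 340 = $1353.20
Total = $9632.60

Total revenue: $9632.60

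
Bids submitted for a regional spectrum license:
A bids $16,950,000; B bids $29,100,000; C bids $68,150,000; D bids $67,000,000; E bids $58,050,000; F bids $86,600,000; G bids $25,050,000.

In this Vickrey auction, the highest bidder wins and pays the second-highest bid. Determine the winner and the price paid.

Bids ranked: 86,600,000 (F) > 68,150,000 (C) > 67,000,000 (D) > 58,050,000 (E) > 29,100,000 (B) > 25,050,000 (G) > …
F is highest; pays the second-highest bid, $68,150,000.

F pays $68,150,000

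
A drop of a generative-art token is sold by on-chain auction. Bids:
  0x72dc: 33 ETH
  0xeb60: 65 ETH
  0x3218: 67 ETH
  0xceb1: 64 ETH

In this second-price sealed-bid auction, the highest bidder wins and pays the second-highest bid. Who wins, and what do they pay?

0x3218 pays 65 ETH

Bids in order: 67 (0x3218) > 65 (0xeb60) > 64 (0xceb1) > 33 (0x72dc)
0x3218 is highest; pays the second-highest bid, 65 ETH.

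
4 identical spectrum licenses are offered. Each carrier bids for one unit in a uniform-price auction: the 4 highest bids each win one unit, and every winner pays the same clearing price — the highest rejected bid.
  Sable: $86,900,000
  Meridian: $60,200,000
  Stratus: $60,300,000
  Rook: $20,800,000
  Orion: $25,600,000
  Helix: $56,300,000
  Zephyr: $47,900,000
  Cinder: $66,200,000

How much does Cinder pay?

Cinder pays $56,300,000

Sorting: 86,900,000 (Sable), 66,200,000 (Cinder), 60,300,000 (Stratus), 60,200,000 (Meridian), 56,300,000 (Helix), 47,900,000 (Zephyr), …
The 4 highest are Sable, Cinder, Stratus, Meridian.
Clearing price = highest rejected bid = $56,300,000.
Cinder wins → pays $56,300,000.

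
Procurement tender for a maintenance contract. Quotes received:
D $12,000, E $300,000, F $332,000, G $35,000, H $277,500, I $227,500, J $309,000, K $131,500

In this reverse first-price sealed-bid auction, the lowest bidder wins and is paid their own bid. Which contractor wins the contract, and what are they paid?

Sorting bids: 12,000 (D) < 35,000 (G) < 131,500 (K) < 227,500 (I) < 277,500 (H) < 300,000 (E) < …
D is lowest → is paid own bid, $12,000.

D is paid $12,000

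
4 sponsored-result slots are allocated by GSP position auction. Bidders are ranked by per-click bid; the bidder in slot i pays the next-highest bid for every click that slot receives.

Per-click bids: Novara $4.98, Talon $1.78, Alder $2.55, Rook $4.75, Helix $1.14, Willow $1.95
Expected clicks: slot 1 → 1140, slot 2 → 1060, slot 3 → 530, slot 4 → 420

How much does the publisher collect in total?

Total revenue: $9899.10

Sorting advertisers: $4.98 (Novara) > $4.75 (Rook) > $2.55 (Alder) > $1.95 (Willow) > $1.78 (Talon) > …
Slot 1: Novara pays $4.75 × 1140 = $5415.00
Slot 2: Rook pays $2.55 × 1060 = $2703.00
Slot 3: Alder pays $1.95 × 530 = $1033.50
Slot 4: Willow pays $1.78 × 420 = $747.60
Total = $9899.10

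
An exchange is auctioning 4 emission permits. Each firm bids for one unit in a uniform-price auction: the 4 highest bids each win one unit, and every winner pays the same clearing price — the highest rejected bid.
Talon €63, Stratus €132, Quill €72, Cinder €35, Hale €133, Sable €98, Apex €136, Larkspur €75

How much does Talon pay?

Sorting: 136 (Apex), 133 (Hale), 132 (Stratus), 98 (Sable), 75 (Larkspur), 72 (Quill), …
The 4 highest are Apex, Hale, Stratus, Sable.
First losing bid is Larkspur's €75, which sets the uniform price.
Talon does not win → pays €0.

Talon pays €0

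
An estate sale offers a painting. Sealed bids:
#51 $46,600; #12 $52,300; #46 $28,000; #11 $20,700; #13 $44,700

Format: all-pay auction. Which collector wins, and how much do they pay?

#12 pays $52,300

All-pay auction: the highest bidder wins the item, but every bidder pays their own bid.
Bids ranked: 52,300 (#12) > 46,600 (#51) > 44,700 (#13) > 28,000 (#46) > 20,700 (#11)
#12 wins with the top bid; all bids are sunk regardless.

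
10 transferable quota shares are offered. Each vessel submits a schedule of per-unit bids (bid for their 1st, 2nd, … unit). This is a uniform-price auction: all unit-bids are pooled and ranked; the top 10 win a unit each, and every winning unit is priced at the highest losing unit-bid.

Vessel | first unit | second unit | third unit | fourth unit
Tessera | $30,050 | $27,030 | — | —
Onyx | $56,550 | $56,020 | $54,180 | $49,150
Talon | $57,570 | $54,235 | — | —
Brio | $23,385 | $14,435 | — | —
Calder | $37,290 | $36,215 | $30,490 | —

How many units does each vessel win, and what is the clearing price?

Calder 3, Onyx 4, Talon 2, Tessera 1; clearing price $27,030

Merging the schedules and taking the best 10: 57,570 (Talon-1), 56,550 (Onyx-1), 56,020 (Onyx-2), 54,235 (Talon-2), 54,180 (Onyx-3), 49,150 (Onyx-4), 37,290 (Calder-1), 36,215 (Calder-2), 30,490 (Calder-3), 30,050 (Tessera-1)
First bid not allocated: $27,030.
Allocation: Calder 3, Onyx 4, Talon 2, Tessera 1.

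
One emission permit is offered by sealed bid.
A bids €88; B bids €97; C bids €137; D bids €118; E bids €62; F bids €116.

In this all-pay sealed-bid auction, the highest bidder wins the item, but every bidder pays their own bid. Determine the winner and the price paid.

All-pay sealed-bid auction: the highest bidder wins the item, but every bidder pays their own bid.
Sorting bids: 137 (C) > 118 (D) > 116 (F) > 97 (B) > 88 (A) > 62 (E)
C is highest and takes the item; every bidder forfeits their bid.

C pays €137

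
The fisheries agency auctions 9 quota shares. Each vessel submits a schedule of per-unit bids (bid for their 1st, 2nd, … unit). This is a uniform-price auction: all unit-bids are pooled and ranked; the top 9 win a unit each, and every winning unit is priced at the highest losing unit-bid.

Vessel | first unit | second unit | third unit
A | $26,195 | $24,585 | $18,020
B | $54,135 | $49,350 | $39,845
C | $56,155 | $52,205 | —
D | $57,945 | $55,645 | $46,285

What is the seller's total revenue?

Total revenue: $221,265

Merging the schedules and taking the best 9: 57,945 (D-1), 56,155 (C-1), 55,645 (D-2), 54,135 (B-1), 52,205 (C-2), 49,350 (B-2), 46,285 (D-3), 39,845 (B-3), 26,195 (A-1)
First bid not allocated: $24,585.
Allocation: A 1, B 3, C 2, D 3. Every unit priced at $24,585.
Revenue = 9 × 24,585 = $221,265.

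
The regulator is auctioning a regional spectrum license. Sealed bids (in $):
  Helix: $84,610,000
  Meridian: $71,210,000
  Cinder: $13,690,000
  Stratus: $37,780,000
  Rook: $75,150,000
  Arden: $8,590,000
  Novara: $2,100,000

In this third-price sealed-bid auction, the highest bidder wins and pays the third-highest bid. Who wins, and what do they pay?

Helix pays $71,210,000

Third-price sealed-bid auction: the highest bidder wins and pays the third-highest bid.
Bids in order: 84,610,000 (Helix) > 75,150,000 (Rook) > 71,210,000 (Meridian) > 37,780,000 (Stratus) > 13,690,000 (Cinder) > 8,590,000 (Arden) > …
Helix wins; payment is bid #3 in the ranking = $71,210,000.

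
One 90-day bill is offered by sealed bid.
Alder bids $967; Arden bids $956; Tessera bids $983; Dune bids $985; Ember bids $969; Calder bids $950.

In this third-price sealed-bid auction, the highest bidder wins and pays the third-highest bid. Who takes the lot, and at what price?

Sorting bids: 985 (Dune) > 983 (Tessera) > 969 (Ember) > 967 (Alder) > 956 (Arden) > 950 (Calder)
Dune wins; payment is bid #3 in the ranking = $969.

Dune pays $969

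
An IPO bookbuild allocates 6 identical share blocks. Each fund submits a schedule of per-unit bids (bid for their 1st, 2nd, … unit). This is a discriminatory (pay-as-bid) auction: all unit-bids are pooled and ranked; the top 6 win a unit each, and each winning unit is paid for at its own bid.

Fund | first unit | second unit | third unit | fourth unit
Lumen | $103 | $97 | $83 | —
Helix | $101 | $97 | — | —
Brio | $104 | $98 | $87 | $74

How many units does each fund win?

Brio 2, Helix 2, Lumen 2

Pooled unit-bids ranked (top 6): 104 (Brio-1), 103 (Lumen-1), 101 (Helix-1), 98 (Brio-2), 97 (Lumen-2), 97 (Helix-2)
Next rejected bid: $87 (not a price — pay-as-bid).
Allocation: Brio 2, Helix 2, Lumen 2.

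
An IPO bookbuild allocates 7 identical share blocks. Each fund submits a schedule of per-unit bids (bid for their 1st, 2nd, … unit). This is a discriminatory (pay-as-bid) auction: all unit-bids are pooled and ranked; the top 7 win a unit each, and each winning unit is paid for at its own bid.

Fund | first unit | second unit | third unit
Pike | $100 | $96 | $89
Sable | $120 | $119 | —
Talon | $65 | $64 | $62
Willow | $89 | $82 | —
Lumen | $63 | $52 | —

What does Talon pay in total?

Talon pays $0

Pooled unit-bids ranked (top 7): 120 (Sable-1), 119 (Sable-2), 100 (Pike-1), 96 (Pike-2), 89 (Pike-3), 89 (Willow-1), 82 (Willow-2)
Next rejected bid: $65 (not a price — pay-as-bid).
Talon wins no units.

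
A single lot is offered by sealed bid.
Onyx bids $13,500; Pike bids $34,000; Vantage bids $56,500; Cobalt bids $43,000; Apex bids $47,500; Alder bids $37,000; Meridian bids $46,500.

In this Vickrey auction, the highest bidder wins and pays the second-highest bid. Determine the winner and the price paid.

Vantage pays $47,500

Sorting bids: 56,500 (Vantage) > 47,500 (Apex) > 46,500 (Meridian) > 43,000 (Cobalt) > 37,000 (Alder) > 34,000 (Pike) > …
Vantage is highest; pays the second-highest bid, $47,500.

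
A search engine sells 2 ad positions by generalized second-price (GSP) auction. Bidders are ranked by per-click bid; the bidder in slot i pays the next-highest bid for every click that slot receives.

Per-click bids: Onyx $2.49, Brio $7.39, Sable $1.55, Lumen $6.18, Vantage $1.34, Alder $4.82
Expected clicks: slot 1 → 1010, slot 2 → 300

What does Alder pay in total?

Alder pays $0.00

Sorting advertisers: $7.39 (Brio) > $6.18 (Lumen) > $4.82 (Alder) > …
Alder ranks below slot 2 → no slot, pays nothing.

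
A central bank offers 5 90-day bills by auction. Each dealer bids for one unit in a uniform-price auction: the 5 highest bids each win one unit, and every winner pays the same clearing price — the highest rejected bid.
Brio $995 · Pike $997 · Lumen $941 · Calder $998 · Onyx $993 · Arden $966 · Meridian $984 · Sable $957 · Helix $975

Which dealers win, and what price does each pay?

Sorting: 998 (Calder), 997 (Pike), 995 (Brio), 993 (Onyx), 984 (Meridian), 975 (Helix), 966 (Arden), …
Winners (5 units): Calder, Pike, Brio, Onyx, Meridian.
Highest unsuccessful bid: $975 → clearing price.

Calder, Pike, Brio, Onyx, Meridian; each pays $975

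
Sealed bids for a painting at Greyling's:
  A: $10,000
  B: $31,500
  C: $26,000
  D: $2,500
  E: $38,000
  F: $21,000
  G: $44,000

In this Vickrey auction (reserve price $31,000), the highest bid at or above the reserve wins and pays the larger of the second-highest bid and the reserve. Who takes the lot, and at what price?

Rule: the highest bid at or above the reserve wins and pays the larger of the second-highest bid and the reserve.
Bids in order: 44,000 (G) > 38,000 (E) > 31,500 (B) > 26,000 (C) > 21,000 (F) > 10,000 (A) > …
Highest eligible bid: G at $44,000.
Second-highest bid $38,000 exceeds the reserve $31,000 → payment $38,000.

G pays $38,000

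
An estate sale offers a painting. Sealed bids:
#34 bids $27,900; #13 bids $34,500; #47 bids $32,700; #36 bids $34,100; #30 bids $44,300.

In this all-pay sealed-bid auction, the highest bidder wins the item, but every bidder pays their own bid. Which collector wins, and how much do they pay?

Sorting bids: 44,300 (#30) > 34,500 (#13) > 34,100 (#36) > 32,700 (#47) > 27,900 (#34)
#30 is highest and takes the item; every bidder forfeits their bid.

#30 pays $44,300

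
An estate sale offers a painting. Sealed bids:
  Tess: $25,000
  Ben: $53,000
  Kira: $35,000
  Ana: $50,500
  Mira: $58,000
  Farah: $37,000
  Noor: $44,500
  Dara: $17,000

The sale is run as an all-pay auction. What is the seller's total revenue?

Total revenue: $320,000

All-pay auction: the highest bidder wins the item, but every bidder pays their own bid.
Sorting bids: 58,000 (Mira) > 53,000 (Ben) > 50,500 (Ana) > 44,500 (Noor) > 37,000 (Farah) > 35,000 (Kira) > …
Mira wins with the top bid; all bids are sunk regardless.
Every bidder forfeits their bid regardless of winning.
Revenue = 25,000 + 53,000 + 35,000 + 50,500 + 58,000 + 37,000 + 44,500 + 17,000 = $320,000.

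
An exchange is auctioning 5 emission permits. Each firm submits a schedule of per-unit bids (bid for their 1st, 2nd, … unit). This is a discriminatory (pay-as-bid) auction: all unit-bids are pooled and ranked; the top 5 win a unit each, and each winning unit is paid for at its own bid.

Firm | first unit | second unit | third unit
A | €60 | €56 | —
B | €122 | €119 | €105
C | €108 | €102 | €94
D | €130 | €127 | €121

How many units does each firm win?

Merging the schedules and taking the best 5: 130 (D-1), 127 (D-2), 122 (B-1), 121 (D-3), 119 (B-2)
Next rejected bid: €108 (not a price — pay-as-bid).
Allocation: B 2, D 3.

B 2, D 3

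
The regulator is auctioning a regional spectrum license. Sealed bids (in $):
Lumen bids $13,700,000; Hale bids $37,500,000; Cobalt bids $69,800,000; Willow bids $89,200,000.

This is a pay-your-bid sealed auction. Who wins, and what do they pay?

Pay-your-bid sealed auction: the highest bidder wins and pays their own bid.
Bids ranked: 89,200,000 (Willow) > 69,800,000 (Cobalt) > 37,500,000 (Hale) > 13,700,000 (Lumen)
Willow is highest → pays own bid, $89,200,000.

Willow pays $89,200,000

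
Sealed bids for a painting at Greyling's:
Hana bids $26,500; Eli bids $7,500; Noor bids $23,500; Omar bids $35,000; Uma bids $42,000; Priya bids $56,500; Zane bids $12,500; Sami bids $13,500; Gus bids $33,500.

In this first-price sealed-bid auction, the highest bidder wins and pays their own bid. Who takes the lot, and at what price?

Priya pays $56,500

Sorting bids: 56,500 (Priya) > 42,000 (Uma) > 35,000 (Omar) > 33,500 (Gus) > 26,500 (Hana) > 23,500 (Noor) > …
First-price: Priya pays what they bid, $56,500.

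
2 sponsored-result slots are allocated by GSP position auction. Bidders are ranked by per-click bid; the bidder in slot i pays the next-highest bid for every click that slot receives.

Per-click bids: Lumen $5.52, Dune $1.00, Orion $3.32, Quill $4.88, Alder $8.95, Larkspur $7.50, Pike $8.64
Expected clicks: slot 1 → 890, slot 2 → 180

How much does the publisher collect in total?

Sorting advertisers: $8.95 (Alder) > $8.64 (Pike) > $7.50 (Larkspur) > …
Slot 1: Alder pays $8.64 × 890 = $7689.60
Slot 2: Pike pays $7.50 × 180 = $1350.00
Total = $9039.60

Total revenue: $9039.60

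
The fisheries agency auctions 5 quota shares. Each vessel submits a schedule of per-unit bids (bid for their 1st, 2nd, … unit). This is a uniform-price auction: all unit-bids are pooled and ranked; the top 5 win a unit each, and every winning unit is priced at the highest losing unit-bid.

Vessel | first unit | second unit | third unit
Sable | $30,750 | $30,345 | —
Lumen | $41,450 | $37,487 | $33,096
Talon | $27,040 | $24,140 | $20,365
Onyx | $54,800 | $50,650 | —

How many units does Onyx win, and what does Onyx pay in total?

Onyx: 2 units, pays $61,500

Pooled unit-bids ranked (top 5): 54,800 (Onyx-1), 50,650 (Onyx-2), 41,450 (Lumen-1), 37,487 (Lumen-2), 33,096 (Lumen-3)
The (k+1)-th unit-bid is $30,750.
Onyx wins 2 unit(s) at $30,750 each.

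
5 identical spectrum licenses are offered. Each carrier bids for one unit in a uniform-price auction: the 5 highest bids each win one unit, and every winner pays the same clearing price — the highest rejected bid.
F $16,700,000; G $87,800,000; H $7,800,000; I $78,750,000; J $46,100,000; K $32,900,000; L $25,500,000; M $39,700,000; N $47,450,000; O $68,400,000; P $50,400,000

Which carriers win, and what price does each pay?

G, I, O, P, N; each pays $46,100,000

Bids ranked high→low: 87,800,000 (G), 78,750,000 (I), 68,400,000 (O), 50,400,000 (P), 47,450,000 (N), 46,100,000 (J), 39,700,000 (M), …
The 5 highest are G, I, O, P, N.
Highest unsuccessful bid: $46,100,000 → clearing price.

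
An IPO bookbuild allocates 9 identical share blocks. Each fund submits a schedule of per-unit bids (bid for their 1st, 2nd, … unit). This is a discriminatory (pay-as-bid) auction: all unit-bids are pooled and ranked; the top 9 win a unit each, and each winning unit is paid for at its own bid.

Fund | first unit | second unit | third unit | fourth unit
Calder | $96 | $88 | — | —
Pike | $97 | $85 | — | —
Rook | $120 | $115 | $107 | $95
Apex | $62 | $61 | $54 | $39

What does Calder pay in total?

Calder pays $184

Pooled unit-bids ranked (top 9): 120 (Rook-1), 115 (Rook-2), 107 (Rook-3), 97 (Pike-1), 96 (Calder-1), 95 (Rook-4), 88 (Calder-2), 85 (Pike-2), 62 (Apex-1)
Next rejected bid: $61 (not a price — pay-as-bid).
Calder's winning unit-bids: 96 + 88 = $184.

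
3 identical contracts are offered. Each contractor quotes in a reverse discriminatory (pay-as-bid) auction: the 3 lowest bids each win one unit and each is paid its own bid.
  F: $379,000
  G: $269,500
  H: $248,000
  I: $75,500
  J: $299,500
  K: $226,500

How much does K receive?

K is paid $226,500

Bids ranked low→high: 75,500 (I), 226,500 (K), 248,000 (H), 269,500 (G), 299,500 (J), …
Winners (3 units): I, K, H.
K wins → own bid $226,500.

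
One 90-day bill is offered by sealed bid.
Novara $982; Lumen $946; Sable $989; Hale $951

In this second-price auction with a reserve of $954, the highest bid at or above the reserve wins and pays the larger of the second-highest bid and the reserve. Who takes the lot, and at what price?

Sable pays $982

Bids in order: 989 (Sable) > 982 (Novara) > 951 (Hale) > 946 (Lumen)
Highest eligible bid: Sable at $989.
max(second-highest $982, reserve $954) = $982; the reserve does not bind.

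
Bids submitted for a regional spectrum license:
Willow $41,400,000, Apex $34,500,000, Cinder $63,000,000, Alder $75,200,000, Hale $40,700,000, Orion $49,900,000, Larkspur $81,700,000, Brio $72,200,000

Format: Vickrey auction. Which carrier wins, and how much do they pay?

Bids in order: 81,700,000 (Larkspur) > 75,200,000 (Alder) > 72,200,000 (Brio) > 63,000,000 (Cinder) > 49,900,000 (Orion) > 41,400,000 (Willow) > …
Larkspur wins with the highest bid; price is set by the runner-up at $75,200,000.

Larkspur pays $75,200,000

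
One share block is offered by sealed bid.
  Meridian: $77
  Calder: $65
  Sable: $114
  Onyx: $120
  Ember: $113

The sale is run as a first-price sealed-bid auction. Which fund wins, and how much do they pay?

Sorting bids: 120 (Onyx) > 114 (Sable) > 113 (Ember) > 77 (Meridian) > 65 (Calder)
First-price: Onyx pays what they bid, $120.

Onyx pays $120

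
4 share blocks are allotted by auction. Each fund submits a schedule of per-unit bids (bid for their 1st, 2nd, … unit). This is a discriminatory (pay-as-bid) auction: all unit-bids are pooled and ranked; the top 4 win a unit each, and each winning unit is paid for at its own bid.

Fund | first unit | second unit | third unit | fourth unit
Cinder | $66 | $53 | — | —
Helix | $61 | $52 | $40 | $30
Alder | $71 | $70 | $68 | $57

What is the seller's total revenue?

Merging the schedules and taking the best 4: 71 (Alder-1), 70 (Alder-2), 68 (Alder-3), 66 (Cinder-1)
Next rejected bid: $61 (not a price — pay-as-bid).
Each winning unit pays its own bid.
Revenue = 71 + 70 + 68 + 66 = $275.

Total revenue: $275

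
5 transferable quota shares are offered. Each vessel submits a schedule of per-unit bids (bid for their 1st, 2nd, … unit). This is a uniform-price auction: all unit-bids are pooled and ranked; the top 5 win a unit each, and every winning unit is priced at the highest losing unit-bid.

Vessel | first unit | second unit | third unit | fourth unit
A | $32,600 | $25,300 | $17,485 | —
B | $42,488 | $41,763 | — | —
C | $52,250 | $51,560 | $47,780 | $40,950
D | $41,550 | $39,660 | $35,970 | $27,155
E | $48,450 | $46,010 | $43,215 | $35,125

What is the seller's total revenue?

Total revenue: $216,075

All unit-bids, highest first — top 5: 52,250 (C-1), 51,560 (C-2), 48,450 (E-1), 47,780 (C-3), 46,010 (E-2)
Highest rejected unit-bid = $43,215.
Allocation: C 3, E 2. Every unit priced at $43,215.
Revenue = 5 × 43,215 = $216,075.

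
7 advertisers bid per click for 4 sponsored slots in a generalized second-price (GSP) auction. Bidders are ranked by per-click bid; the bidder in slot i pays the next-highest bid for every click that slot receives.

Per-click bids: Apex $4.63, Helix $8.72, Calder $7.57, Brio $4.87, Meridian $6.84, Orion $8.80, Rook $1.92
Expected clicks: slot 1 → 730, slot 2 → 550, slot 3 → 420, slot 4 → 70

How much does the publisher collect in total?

Per-click bids in order: $8.80 (Orion) > $8.72 (Helix) > $7.57 (Calder) > $6.84 (Meridian) > $4.87 (Brio) > …
Slot 1: Orion pays $8.72 × 730 = $6365.60
Slot 2: Helix pays $7.57 × 550 = $4163.50
Slot 3: Calder pays $6.84 × 420 = $2872.80
Slot 4: Meridian pays $4.87 × 70 = $340.90
Total = $13742.80

Total revenue: $13742.80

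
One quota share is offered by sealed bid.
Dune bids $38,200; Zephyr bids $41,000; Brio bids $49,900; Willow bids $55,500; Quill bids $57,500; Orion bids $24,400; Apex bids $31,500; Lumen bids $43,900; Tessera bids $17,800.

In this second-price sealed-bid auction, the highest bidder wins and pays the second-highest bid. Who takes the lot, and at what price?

Quill pays $55,500

Second-price sealed-bid auction: the highest bidder wins and pays the second-highest bid.
Sorting bids: 57,500 (Quill) > 55,500 (Willow) > 49,900 (Brio) > 43,900 (Lumen) > 41,000 (Zephyr) > 38,200 (Dune) > …
Quill is highest; pays the second-highest bid, $55,500.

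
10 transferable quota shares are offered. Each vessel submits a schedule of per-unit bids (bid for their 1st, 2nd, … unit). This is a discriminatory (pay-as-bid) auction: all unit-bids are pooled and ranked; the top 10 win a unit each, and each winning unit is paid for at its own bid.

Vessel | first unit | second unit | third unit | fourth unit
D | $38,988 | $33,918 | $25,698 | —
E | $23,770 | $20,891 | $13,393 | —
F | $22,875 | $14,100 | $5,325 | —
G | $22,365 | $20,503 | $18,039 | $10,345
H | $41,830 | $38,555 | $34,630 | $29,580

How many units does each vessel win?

D 3, E 1, F 1, G 1, H 4

Pooled unit-bids ranked (top 10): 41,830 (H-1), 38,988 (D-1), 38,555 (H-2), 34,630 (H-3), 33,918 (D-2), 29,580 (H-4), 25,698 (D-3), 23,770 (E-1), 22,875 (F-1), 22,365 (G-1)
Next rejected bid: $20,891 (not a price — pay-as-bid).
Allocation: D 3, E 1, F 1, G 1, H 4.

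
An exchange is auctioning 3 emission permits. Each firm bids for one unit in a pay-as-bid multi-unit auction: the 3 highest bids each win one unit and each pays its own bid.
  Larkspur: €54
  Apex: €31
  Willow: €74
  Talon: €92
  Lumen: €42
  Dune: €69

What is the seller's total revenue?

Ordering the bids: 92 (Talon), 74 (Willow), 69 (Dune), 54 (Larkspur), 42 (Lumen), …
Top 3: Talon, Willow, Dune.
Total revenue = 92 + 74 + 69 = €235.

Total revenue: €235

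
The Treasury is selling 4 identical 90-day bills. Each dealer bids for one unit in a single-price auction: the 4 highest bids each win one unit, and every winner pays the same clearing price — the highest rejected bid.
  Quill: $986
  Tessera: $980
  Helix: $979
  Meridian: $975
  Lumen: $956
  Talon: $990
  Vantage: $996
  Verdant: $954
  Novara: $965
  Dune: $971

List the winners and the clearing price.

Bids ranked high→low: 996 (Vantage), 990 (Talon), 986 (Quill), 980 (Tessera), 979 (Helix), 975 (Meridian), …
Winners (4 units): Vantage, Talon, Quill, Tessera.
Clearing price = highest rejected bid = $979.

Vantage, Talon, Quill, Tessera; each pays $979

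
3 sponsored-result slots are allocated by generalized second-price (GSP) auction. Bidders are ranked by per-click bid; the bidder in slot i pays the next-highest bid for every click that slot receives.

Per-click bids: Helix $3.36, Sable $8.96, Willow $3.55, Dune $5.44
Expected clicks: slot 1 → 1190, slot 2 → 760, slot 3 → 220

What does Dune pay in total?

Dune pays $2698.00

Per-click bids in order: $8.96 (Sable) > $5.44 (Dune) > $3.55 (Willow) > $3.36 (Helix)
Dune holds slot 2 → pays next bid $3.55 × 760 clicks = $2698.00.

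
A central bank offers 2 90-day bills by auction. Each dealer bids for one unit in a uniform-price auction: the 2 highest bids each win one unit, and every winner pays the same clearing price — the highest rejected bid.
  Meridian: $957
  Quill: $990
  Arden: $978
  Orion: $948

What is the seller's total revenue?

Total revenue: $1,914

Sorting: 990 (Quill), 978 (Arden), 957 (Meridian), 948 (Orion)
The 2 highest are Quill, Arden.
First losing bid is Meridian's $957, which sets the uniform price.
Total revenue = 2 × $957 = $1,914.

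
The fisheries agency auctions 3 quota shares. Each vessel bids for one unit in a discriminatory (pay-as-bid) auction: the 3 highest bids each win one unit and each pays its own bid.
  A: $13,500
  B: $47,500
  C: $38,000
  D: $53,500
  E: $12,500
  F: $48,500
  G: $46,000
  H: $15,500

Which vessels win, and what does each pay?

Ordering the bids: 53,500 (D), 48,500 (F), 47,500 (B), 46,000 (G), 38,000 (C), …
Winners (3 units): D, F, B.
Each winner pays its own bid: D $53,500, F $48,500, B $47,500.

D $53,500, F $48,500, B $47,500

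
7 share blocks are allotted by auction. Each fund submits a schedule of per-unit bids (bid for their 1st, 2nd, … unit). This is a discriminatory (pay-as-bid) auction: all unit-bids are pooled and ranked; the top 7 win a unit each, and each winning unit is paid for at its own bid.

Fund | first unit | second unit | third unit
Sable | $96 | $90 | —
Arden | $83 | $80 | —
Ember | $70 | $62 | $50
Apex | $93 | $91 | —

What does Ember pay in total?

Pooled unit-bids ranked (top 7): 96 (Sable-1), 93 (Apex-1), 91 (Apex-2), 90 (Sable-2), 83 (Arden-1), 80 (Arden-2), 70 (Ember-1)
Next rejected bid: $62 (not a price — pay-as-bid).
Ember's winning unit-bids: 70 = $70.

Ember pays $70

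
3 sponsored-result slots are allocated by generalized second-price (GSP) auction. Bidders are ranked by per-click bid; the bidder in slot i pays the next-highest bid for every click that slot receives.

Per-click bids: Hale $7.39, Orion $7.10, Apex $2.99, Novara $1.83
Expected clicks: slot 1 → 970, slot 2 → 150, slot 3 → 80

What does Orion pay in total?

Orion pays $448.50

Sorting advertisers: $7.39 (Hale) > $7.10 (Orion) > $2.99 (Apex) > $1.83 (Novara)
Orion holds slot 2 → pays next bid $2.99 × 150 clicks = $448.50.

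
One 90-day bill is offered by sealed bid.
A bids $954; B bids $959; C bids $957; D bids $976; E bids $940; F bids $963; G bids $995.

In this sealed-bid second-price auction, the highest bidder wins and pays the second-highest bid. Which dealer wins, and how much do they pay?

Sorting bids: 995 (G) > 976 (D) > 963 (F) > 959 (B) > 957 (C) > 954 (A) > …
G wins with the highest bid; price is set by the runner-up at $976.

G pays $976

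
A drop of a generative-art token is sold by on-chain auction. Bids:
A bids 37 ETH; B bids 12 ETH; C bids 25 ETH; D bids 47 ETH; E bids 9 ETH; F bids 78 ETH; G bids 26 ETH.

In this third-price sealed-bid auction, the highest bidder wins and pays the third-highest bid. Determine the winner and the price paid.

F pays 37 ETH

Bids in order: 78 (F) > 47 (D) > 37 (A) > 26 (G) > 25 (C) > 12 (B) > …
F is highest; pays the third-highest bid, 37 ETH.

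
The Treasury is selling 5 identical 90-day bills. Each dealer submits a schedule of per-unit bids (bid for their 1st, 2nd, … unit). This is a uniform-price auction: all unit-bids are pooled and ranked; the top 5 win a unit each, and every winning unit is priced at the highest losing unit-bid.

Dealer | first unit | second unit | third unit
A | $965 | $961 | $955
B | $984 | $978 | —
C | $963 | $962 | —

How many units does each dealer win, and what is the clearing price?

A 1, B 2, C 2; clearing price $961

All unit-bids, highest first — top 5: 984 (B-1), 978 (B-2), 965 (A-1), 963 (C-1), 962 (C-2)
First bid not allocated: $961.
Allocation: A 1, B 2, C 2.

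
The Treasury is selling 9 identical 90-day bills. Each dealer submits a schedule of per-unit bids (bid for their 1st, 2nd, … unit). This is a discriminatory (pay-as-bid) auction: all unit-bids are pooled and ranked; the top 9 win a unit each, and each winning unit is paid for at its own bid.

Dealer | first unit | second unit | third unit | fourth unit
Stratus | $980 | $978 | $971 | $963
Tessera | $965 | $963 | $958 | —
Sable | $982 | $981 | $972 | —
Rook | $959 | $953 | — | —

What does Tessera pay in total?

Pooled unit-bids ranked (top 9): 982 (Sable-1), 981 (Sable-2), 980 (Stratus-1), 978 (Stratus-2), 972 (Sable-3), 971 (Stratus-3), 965 (Tessera-1), 963 (Stratus-4), 963 (Tessera-2)
Next rejected bid: $959 (not a price — pay-as-bid).
Tessera's winning unit-bids: 965 + 963 = $1,928.

Tessera pays $1,928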